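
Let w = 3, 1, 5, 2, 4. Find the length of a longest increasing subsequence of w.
3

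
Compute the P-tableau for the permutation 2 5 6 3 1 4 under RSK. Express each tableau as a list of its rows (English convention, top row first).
Insert 2: appended to row 1. P = [[2]].
Insert 5: appended to row 1. P = [[2, 5]].
Insert 6: appended to row 1. P = [[2, 5, 6]].
Insert 3: 3 bumps 5 from row 1; 5 starts row 2. P = [[2, 3, 6], [5]].
Insert 1: 1 bumps 2 from row 1; 2 bumps 5 from row 2; 5 starts row 3. P = [[1, 3, 6], [2], [5]].
Insert 4: 4 bumps 6 from row 1; 6 appends to row 2. P = [[1, 3, 4], [2, 6], [5]].

So P = [[1, 3, 4], [2, 6], [5]].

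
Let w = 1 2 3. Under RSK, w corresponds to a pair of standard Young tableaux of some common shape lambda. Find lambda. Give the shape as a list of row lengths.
Row-insert each entry into an empty tableau.

After inserting 1: P = [[1]].
After inserting 2: P = [[1, 2]].
After inserting 3: P = [[1, 2, 3]].

The final insertion tableau P = [[1, 2, 3]] has shape [3].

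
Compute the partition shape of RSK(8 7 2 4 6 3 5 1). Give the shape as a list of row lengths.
RSK row insertion gives P = [[1, 3, 5], [2, 6], [4], [7], [8]], which has shape [3, 2, 1, 1, 1].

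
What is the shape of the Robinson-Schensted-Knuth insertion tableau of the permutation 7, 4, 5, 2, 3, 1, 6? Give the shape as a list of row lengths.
[3, 2, 1, 1]

Row-insert each entry into an empty tableau.

After inserting 7: P = [[7]].
After inserting 4: P = [[4], [7]].
After inserting 5: P = [[4, 5], [7]].
After inserting 2: P = [[2, 5], [4], [7]].
After inserting 3: P = [[2, 3], [4, 5], [7]].
After inserting 1: P = [[1, 3], [2, 5], [4], [7]].
After inserting 6: P = [[1, 3, 6], [2, 5], [4], [7]].

The final insertion tableau P = [[1, 3, 6], [2, 5], [4], [7]] has shape [3, 2, 1, 1].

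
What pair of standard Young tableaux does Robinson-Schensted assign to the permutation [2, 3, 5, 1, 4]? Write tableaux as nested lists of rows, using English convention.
P = [[1, 3, 4], [2, 5]], Q = [[1, 2, 3], [4, 5]]

Insert each entry of the permutation into P by Schensted row insertion, recording in Q the position of each new cell.

Insert 2: appended to row 1. P = [[2]].
Insert 3: appended to row 1. P = [[2, 3]].
Insert 5: appended to row 1. P = [[2, 3, 5]].
Insert 1: 1 bumps 2 from row 1; 2 starts row 2. P = [[1, 3, 5], [2]].
Insert 4: 4 bumps 5 from row 1; 5 appends to row 2. P = [[1, 3, 4], [2, 5]].

So P = [[1, 3, 4], [2, 5]], Q = [[1, 2, 3], [4, 5]].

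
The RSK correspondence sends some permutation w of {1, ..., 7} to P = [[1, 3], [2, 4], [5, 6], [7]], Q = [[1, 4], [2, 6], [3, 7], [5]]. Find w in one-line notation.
7 5 2 6 1 4 3

Reverse the RSK construction: for i from n down to 1, find the cell of Q containing i, remove the entry at that cell from P, and reverse-bump it up through P; the value ejected from row 1 is w(i).

Step i=7: Q has 7 at row 3, column 2; remove 6 from row 3 of P and reverse-bump: 6 enters row 2 and ejects 4; 4 enters row 1 and ejects 3. So w(7) = 3. P is now [[1, 4], [2, 6], [5], [7]].
Step i=6: Q has 6 at row 2, column 2; remove 6 from row 2 of P and reverse-bump: 6 enters row 1 and ejects 4. So w(6) = 4. P is now [[1, 6], [2], [5], [7]].
Step i=5: Q has 5 at row 4, column 1; remove 7 from row 4 of P and reverse-bump: 7 enters row 3 and ejects 5; 5 enters row 2 and ejects 2; 2 enters row 1 and ejects 1. So w(5) = 1. P is now [[2, 6], [5], [7]].
Step i=4: Q has 4 at row 1, column 2; remove that cell from P, ejecting 6. So w(4) = 6. P is now [[2], [5], [7]].
Step i=3: Q has 3 at row 3, column 1; remove 7 from row 3 of P and reverse-bump: 7 enters row 2 and ejects 5; 5 enters row 1 and ejects 2. So w(3) = 2. P is now [[5], [7]].
Step i=2: Q has 2 at row 2, column 1; remove 7 from row 2 of P and reverse-bump: 7 enters row 1 and ejects 5. So w(2) = 5. P is now [[7]].
Step i=1: Q has 1 at row 1, column 1; remove that cell from P, ejecting 7. So w(1) = 7. P is now [].

So w = 7 5 2 6 1 4 3.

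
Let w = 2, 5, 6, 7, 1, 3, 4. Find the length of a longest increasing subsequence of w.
4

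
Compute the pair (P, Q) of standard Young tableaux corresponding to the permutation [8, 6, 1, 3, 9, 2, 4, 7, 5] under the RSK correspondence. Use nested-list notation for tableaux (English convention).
Insert each entry of the permutation into P by Schensted row insertion, recording in Q the position of each new cell.

Insert 8: appended to row 1. P = [[8]].
Insert 6: 6 bumps 8 from row 1; 8 starts row 2. P = [[6], [8]].
Insert 1: 1 bumps 6 from row 1; 6 bumps 8 from row 2; 8 starts row 3. P = [[1], [6], [8]].
Insert 3: appended to row 1. P = [[1, 3], [6], [8]].
Insert 9: appended to row 1. P = [[1, 3, 9], [6], [8]].
Insert 2: 2 bumps 3 from row 1; 3 bumps 6 from row 2; 6 bumps 8 from row 3; 8 starts row 4. P = [[1, 2, 9], [3], [6], [8]].
Insert 4: 4 bumps 9 from row 1; 9 appends to row 2. P = [[1, 2, 4], [3, 9], [6], [8]].
Insert 7: appended to row 1. P = [[1, 2, 4, 7], [3, 9], [6], [8]].
Insert 5: 5 bumps 7 from row 1; 7 bumps 9 from row 2; 9 appends to row 3. P = [[1, 2, 4, 5], [3, 7], [6, 9], [8]].

So P = [[1, 2, 4, 5], [3, 7], [6, 9], [8]], Q = [[1, 4, 5, 8], [2, 7], [3, 9], [6]].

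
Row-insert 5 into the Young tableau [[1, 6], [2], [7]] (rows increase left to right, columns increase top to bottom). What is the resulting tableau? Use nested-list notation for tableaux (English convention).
In row 1, 5 replaces 6 (the leftmost entry greater than 5); 6 is bumped to row 2. 6 is appended to row 2. The new tableau is [[1, 5], [2, 6], [7]].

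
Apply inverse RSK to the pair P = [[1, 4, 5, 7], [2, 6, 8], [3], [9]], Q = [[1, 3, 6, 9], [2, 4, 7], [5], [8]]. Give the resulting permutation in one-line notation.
Reverse RSK: for i = n, n-1, ..., 1, locate i in Q, remove the corresponding corner cell from P, and reverse-bump its entry up through P; the value ejected from row 1 is w(i).

So w = 3 2 9 6 4 8 5 1 7.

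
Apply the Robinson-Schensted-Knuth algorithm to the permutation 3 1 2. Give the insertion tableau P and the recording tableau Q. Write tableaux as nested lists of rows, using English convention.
P = [[1, 2], [3]], Q = [[1, 3], [2]]

Insert each entry of the permutation into P by Schensted row insertion, recording in Q the position of each new cell.

Insert 3: appended to row 1. P = [[3]], Q = [[1]].
Insert 1: 1 bumps 3 from row 1; 3 starts row 2. P = [[1], [3]], Q = [[1], [2]].
Insert 2: appended to row 1. P = [[1, 2], [3]], Q = [[1, 3], [2]].

So P = [[1, 2], [3]], Q = [[1, 3], [2]].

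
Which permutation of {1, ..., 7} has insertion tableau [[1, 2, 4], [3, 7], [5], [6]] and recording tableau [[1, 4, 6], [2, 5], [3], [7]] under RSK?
6 5 1 7 3 4 2

Reverse the RSK construction: for i from n down to 1, find the cell of Q containing i, remove the entry at that cell from P, and reverse-bump it up through P; the value ejected from row 1 is w(i).

Step i=7: Q has 7 at row 4, column 1; remove 6 from row 4 of P and reverse-bump: 6 enters row 3 and ejects 5; 5 enters row 2 and ejects 3; 3 enters row 1 and ejects 2. So w(7) = 2. P is now [[1, 3, 4], [5, 7], [6]].
Step i=6: Q has 6 at row 1, column 3; remove that cell from P, ejecting 4. So w(6) = 4. P is now [[1, 3], [5, 7], [6]].
Step i=5: Q has 5 at row 2, column 2; remove 7 from row 2 of P and reverse-bump: 7 enters row 1 and ejects 3. So w(5) = 3. P is now [[1, 7], [5], [6]].
Step i=4: Q has 4 at row 1, column 2; remove that cell from P, ejecting 7. So w(4) = 7. P is now [[1], [5], [6]].
Step i=3: Q has 3 at row 3, column 1; remove 6 from row 3 of P and reverse-bump: 6 enters row 2 and ejects 5; 5 enters row 1 and ejects 1. So w(3) = 1. P is now [[5], [6]].
Step i=2: Q has 2 at row 2, column 1; remove 6 from row 2 of P and reverse-bump: 6 enters row 1 and ejects 5. So w(2) = 5. P is now [[6]].
Step i=1: Q has 1 at row 1, column 1; remove that cell from P, ejecting 6. So w(1) = 6. P is now [].

So w = 6 5 1 7 3 4 2.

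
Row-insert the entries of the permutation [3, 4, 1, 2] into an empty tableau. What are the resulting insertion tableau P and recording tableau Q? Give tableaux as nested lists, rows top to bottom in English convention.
P = [[1, 2], [3, 4]], Q = [[1, 2], [3, 4]]

Insert each entry of the permutation into P by Schensted row insertion, recording in Q the position of each new cell.

Insert 3: appended to row 1. P = [[3]].
Insert 4: appended to row 1. P = [[3, 4]].
Insert 1: 1 bumps 3 from row 1; 3 starts row 2. P = [[1, 4], [3]].
Insert 2: 2 bumps 4 from row 1; 4 appends to row 2. P = [[1, 2], [3, 4]].

So P = [[1, 2], [3, 4]], Q = [[1, 2], [3, 4]].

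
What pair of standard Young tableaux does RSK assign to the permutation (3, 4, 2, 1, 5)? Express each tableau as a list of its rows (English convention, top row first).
P = [[1, 4, 5], [2], [3]], Q = [[1, 2, 5], [3], [4]]

Insert each entry of the permutation into P by Schensted row insertion, recording in Q the position of each new cell.

Insert 3: appended to row 1. P = [[3]].
Insert 4: appended to row 1. P = [[3, 4]].
Insert 2: 2 bumps 3 from row 1; 3 starts row 2. P = [[2, 4], [3]].
Insert 1: 1 bumps 2 from row 1; 2 bumps 3 from row 2; 3 starts row 3. P = [[1, 4], [2], [3]].
Insert 5: appended to row 1. P = [[1, 4, 5], [2], [3]].

So P = [[1, 4, 5], [2], [3]], Q = [[1, 2, 5], [3], [4]].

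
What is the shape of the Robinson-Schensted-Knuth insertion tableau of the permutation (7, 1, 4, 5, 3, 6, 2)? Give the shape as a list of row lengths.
[4, 1, 1, 1]

Row-insert each entry into an empty tableau.

After inserting 7: P = [[7]].
After inserting 1: P = [[1], [7]].
After inserting 4: P = [[1, 4], [7]].
After inserting 5: P = [[1, 4, 5], [7]].
After inserting 3: P = [[1, 3, 5], [4], [7]].
After inserting 6: P = [[1, 3, 5, 6], [4], [7]].
After inserting 2: P = [[1, 2, 5, 6], [3], [4], [7]].

The final insertion tableau P = [[1, 2, 5, 6], [3], [4], [7]] has shape [4, 1, 1, 1].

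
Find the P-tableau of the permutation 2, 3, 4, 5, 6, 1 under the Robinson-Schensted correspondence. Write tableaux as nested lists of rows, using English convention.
P = [[1, 3, 4, 5, 6], [2]]

Insert 2: appended to row 1. P = [[2]].
Insert 3: appended to row 1. P = [[2, 3]].
Insert 4: appended to row 1. P = [[2, 3, 4]].
Insert 5: appended to row 1. P = [[2, 3, 4, 5]].
Insert 6: appended to row 1. P = [[2, 3, 4, 5, 6]].
Insert 1: 1 bumps 2 from row 1; 2 starts row 2. P = [[1, 3, 4, 5, 6], [2]].

So P = [[1, 3, 4, 5, 6], [2]].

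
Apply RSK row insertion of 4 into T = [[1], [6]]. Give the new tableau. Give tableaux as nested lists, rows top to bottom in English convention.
[[1, 4], [6]]

4 is larger than every entry of row 1, so it is appended to row 1. The new tableau is [[1, 4], [6]].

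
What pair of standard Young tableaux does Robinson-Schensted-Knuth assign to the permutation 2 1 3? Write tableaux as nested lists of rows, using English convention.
Insert each entry of the permutation into P by Schensted row insertion, recording in Q the position of each new cell.

Insert 2: appended to row 1. P = [[2]].
Insert 1: 1 bumps 2 from row 1; 2 starts row 2. P = [[1], [2]].
Insert 3: appended to row 1. P = [[1, 3], [2]].

So P = [[1, 3], [2]], Q = [[1, 3], [2]].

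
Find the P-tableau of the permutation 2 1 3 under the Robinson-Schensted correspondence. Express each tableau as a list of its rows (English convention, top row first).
P = [[1, 3], [2]]

Insert 2: appended to row 1. P = [[2]].
Insert 1: 1 bumps 2 from row 1; 2 starts row 2. P = [[1], [2]].
Insert 3: appended to row 1. P = [[1, 3], [2]].

So P = [[1, 3], [2]].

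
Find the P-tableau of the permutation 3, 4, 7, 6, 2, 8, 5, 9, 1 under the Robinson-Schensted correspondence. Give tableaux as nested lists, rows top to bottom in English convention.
Insert 3: appended to row 1. P = [[3]].
Insert 4: appended to row 1. P = [[3, 4]].
Insert 7: appended to row 1. P = [[3, 4, 7]].
Insert 6: 6 bumps 7 from row 1; 7 starts row 2. P = [[3, 4, 6], [7]].
Insert 2: 2 bumps 3 from row 1; 3 bumps 7 from row 2; 7 starts row 3. P = [[2, 4, 6], [3], [7]].
Insert 8: appended to row 1. P = [[2, 4, 6, 8], [3], [7]].
Insert 5: 5 bumps 6 from row 1; 6 appends to row 2. P = [[2, 4, 5, 8], [3, 6], [7]].
Insert 9: appended to row 1. P = [[2, 4, 5, 8, 9], [3, 6], [7]].
Insert 1: 1 bumps 2 from row 1; 2 bumps 3 from row 2; 3 bumps 7 from row 3; 7 starts row 4. P = [[1, 4, 5, 8, 9], [2, 6], [3], [7]].

So P = [[1, 4, 5, 8, 9], [2, 6], [3], [7]].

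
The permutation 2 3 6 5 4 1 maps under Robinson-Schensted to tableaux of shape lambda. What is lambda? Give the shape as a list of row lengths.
Row-insert each entry into an empty tableau.

After inserting 2: P = [[2]].
After inserting 3: P = [[2, 3]].
After inserting 6: P = [[2, 3, 6]].
After inserting 5: P = [[2, 3, 5], [6]].
After inserting 4: P = [[2, 3, 4], [5], [6]].
After inserting 1: P = [[1, 3, 4], [2], [5], [6]].

The final insertion tableau P = [[1, 3, 4], [2], [5], [6]] has shape [3, 1, 1, 1].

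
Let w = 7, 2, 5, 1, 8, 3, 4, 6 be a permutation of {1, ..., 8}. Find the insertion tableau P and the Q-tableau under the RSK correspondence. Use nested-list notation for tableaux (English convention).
Insert each entry of the permutation into P by Schensted row insertion, recording in Q the position of each new cell.

Insert 7: appended to row 1. P = [[7]].
Insert 2: 2 bumps 7 from row 1; 7 starts row 2. P = [[2], [7]].
Insert 5: appended to row 1. P = [[2, 5], [7]].
Insert 1: 1 bumps 2 from row 1; 2 bumps 7 from row 2; 7 starts row 3. P = [[1, 5], [2], [7]].
Insert 8: appended to row 1. P = [[1, 5, 8], [2], [7]].
Insert 3: 3 bumps 5 from row 1; 5 appends to row 2. P = [[1, 3, 8], [2, 5], [7]].
Insert 4: 4 bumps 8 from row 1; 8 appends to row 2. P = [[1, 3, 4], [2, 5, 8], [7]].
Insert 6: appended to row 1. P = [[1, 3, 4, 6], [2, 5, 8], [7]].

So P = [[1, 3, 4, 6], [2, 5, 8], [7]], Q = [[1, 3, 5, 8], [2, 6, 7], [4]].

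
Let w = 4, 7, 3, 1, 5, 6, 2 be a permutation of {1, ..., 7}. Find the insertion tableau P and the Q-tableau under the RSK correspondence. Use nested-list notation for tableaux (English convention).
Insert each entry of the permutation into P by Schensted row insertion, recording in Q the position of each new cell.

Insert 4: appended to row 1. P = [[4]], Q = [[1]].
Insert 7: appended to row 1. P = [[4, 7]], Q = [[1, 2]].
Insert 3: 3 bumps 4 from row 1; 4 starts row 2. P = [[3, 7], [4]], Q = [[1, 2], [3]].
Insert 1: 1 bumps 3 from row 1; 3 bumps 4 from row 2; 4 starts row 3. P = [[1, 7], [3], [4]], Q = [[1, 2], [3], [4]].
Insert 5: 5 bumps 7 from row 1; 7 appends to row 2. P = [[1, 5], [3, 7], [4]], Q = [[1, 2], [3, 5], [4]].
Insert 6: appended to row 1. P = [[1, 5, 6], [3, 7], [4]], Q = [[1, 2, 6], [3, 5], [4]].
Insert 2: 2 bumps 5 from row 1; 5 bumps 7 from row 2; 7 appends to row 3. P = [[1, 2, 6], [3, 5], [4, 7]], Q = [[1, 2, 6], [3, 5], [4, 7]].

So P = [[1, 2, 6], [3, 5], [4, 7]], Q = [[1, 2, 6], [3, 5], [4, 7]].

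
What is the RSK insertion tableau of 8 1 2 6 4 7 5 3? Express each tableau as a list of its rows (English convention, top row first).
P = [[1, 2, 3, 5], [4, 7], [6], [8]]

After inserting 8: P = [[8]].
After inserting 1: P = [[1], [8]].
After inserting 2: P = [[1, 2], [8]].
After inserting 6: P = [[1, 2, 6], [8]].
After inserting 4: P = [[1, 2, 4], [6], [8]].
After inserting 7: P = [[1, 2, 4, 7], [6], [8]].
After inserting 5: P = [[1, 2, 4, 5], [6, 7], [8]].
After inserting 3: P = [[1, 2, 3, 5], [4, 7], [6], [8]].

So P = [[1, 2, 3, 5], [4, 7], [6], [8]].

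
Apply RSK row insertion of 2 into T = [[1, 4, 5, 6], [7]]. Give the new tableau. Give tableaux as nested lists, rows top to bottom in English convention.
In row 1, 2 replaces 4 (the leftmost entry greater than 2); 4 is bumped to row 2. In row 2, 4 replaces 7 (the leftmost entry greater than 4); 7 is bumped to row 3. 7 starts a new row 3. The new tableau is [[1, 2, 5, 6], [4], [7]].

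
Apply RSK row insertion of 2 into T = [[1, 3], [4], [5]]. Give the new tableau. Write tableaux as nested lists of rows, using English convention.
[[1, 2], [3], [4], [5]]

In row 1, 2 replaces 3 (the leftmost entry greater than 2); 3 is bumped to row 2. In row 2, 3 replaces 4 (the leftmost entry greater than 3); 4 is bumped to row 3. In row 3, 4 replaces 5 (the leftmost entry greater than 4); 5 is bumped to row 4. 5 starts a new row 4. The new tableau is [[1, 2], [3], [4], [5]].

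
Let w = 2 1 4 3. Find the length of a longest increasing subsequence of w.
2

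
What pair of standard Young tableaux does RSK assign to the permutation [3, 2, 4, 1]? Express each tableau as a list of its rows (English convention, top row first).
Insert each entry of the permutation into P by Schensted row insertion, recording in Q the position of each new cell.

Insert 3: appended to row 1. P = [[3]].
Insert 2: 2 bumps 3 from row 1; 3 starts row 2. P = [[2], [3]].
Insert 4: appended to row 1. P = [[2, 4], [3]].
Insert 1: 1 bumps 2 from row 1; 2 bumps 3 from row 2; 3 starts row 3. P = [[1, 4], [2], [3]].

So P = [[1, 4], [2], [3]], Q = [[1, 3], [2], [4]].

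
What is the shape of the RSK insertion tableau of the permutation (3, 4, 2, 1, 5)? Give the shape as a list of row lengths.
RSK row insertion gives P = [[1, 4, 5], [2], [3]], which has shape [3, 1, 1].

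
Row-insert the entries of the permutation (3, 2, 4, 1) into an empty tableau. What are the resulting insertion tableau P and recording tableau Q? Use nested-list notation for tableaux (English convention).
P = [[1, 4], [2], [3]], Q = [[1, 3], [2], [4]]

Insert each entry of the permutation into P by Schensted row insertion, recording in Q the position of each new cell.

Insert 3: appended to row 1. P = [[3]].
Insert 2: 2 bumps 3 from row 1; 3 starts row 2. P = [[2], [3]].
Insert 4: appended to row 1. P = [[2, 4], [3]].
Insert 1: 1 bumps 2 from row 1; 2 bumps 3 from row 2; 3 starts row 3. P = [[1, 4], [2], [3]].

So P = [[1, 4], [2], [3]], Q = [[1, 3], [2], [4]].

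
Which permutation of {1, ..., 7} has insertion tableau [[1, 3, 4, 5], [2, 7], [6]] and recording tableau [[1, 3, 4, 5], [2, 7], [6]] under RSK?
Reverse the RSK construction: for i from n down to 1, find the cell of Q containing i, remove the entry at that cell from P, and reverse-bump it up through P; the value ejected from row 1 is w(i).

Step i=7: Q has 7 at row 2, column 2; remove 7 from row 2 of P and reverse-bump: 7 enters row 1 and ejects 5. So w(7) = 5. P is now [[1, 3, 4, 7], [2], [6]].
Step i=6: Q has 6 at row 3, column 1; remove 6 from row 3 of P and reverse-bump: 6 enters row 2 and ejects 2; 2 enters row 1 and ejects 1. So w(6) = 1. P is now [[2, 3, 4, 7], [6]].
Step i=5: Q has 5 at row 1, column 4; remove that cell from P, ejecting 7. So w(5) = 7. P is now [[2, 3, 4], [6]].
Step i=4: Q has 4 at row 1, column 3; remove that cell from P, ejecting 4. So w(4) = 4. P is now [[2, 3], [6]].
Step i=3: Q has 3 at row 1, column 2; remove that cell from P, ejecting 3. So w(3) = 3. P is now [[2], [6]].
Step i=2: Q has 2 at row 2, column 1; remove 6 from row 2 of P and reverse-bump: 6 enters row 1 and ejects 2. So w(2) = 2. P is now [[6]].
Step i=1: Q has 1 at row 1, column 1; remove that cell from P, ejecting 6. So w(1) = 6. P is now [].

So w = 6 2 3 4 7 1 5.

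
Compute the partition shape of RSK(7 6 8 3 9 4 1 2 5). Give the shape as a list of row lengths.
Row-insert each entry into an empty tableau.

After inserting 7: P = [[7]].
After inserting 6: P = [[6], [7]].
After inserting 8: P = [[6, 8], [7]].
After inserting 3: P = [[3, 8], [6], [7]].
After inserting 9: P = [[3, 8, 9], [6], [7]].
After inserting 4: P = [[3, 4, 9], [6, 8], [7]].
After inserting 1: P = [[1, 4, 9], [3, 8], [6], [7]].
After inserting 2: P = [[1, 2, 9], [3, 4], [6, 8], [7]].
After inserting 5: P = [[1, 2, 5], [3, 4, 9], [6, 8], [7]].

The final insertion tableau P = [[1, 2, 5], [3, 4, 9], [6, 8], [7]] has shape [3, 3, 2, 1].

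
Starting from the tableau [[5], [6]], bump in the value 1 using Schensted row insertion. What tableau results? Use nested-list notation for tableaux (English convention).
[[1], [5], [6]]

In row 1, 1 replaces 5 (the leftmost entry greater than 1); 5 is bumped to row 2. In row 2, 5 replaces 6 (the leftmost entry greater than 5); 6 is bumped to row 3. 6 starts a new row 3. The new tableau is [[1], [5], [6]].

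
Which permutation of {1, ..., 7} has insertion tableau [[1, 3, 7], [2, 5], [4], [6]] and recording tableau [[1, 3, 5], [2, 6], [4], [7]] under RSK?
Reverse RSK: for i = n, n-1, ..., 1, locate i in Q, remove the corresponding corner cell from P, and reverse-bump its entry up through P; the value ejected from row 1 is w(i).

So w = 6 4 5 2 7 3 1.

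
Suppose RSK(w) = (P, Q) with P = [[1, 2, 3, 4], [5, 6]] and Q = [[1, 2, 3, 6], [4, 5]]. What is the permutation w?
1 5 6 2 3 4

Reverse the RSK construction: for i from n down to 1, find the cell of Q containing i, remove the entry at that cell from P, and reverse-bump it up through P; the value ejected from row 1 is w(i).

Step i=6: Q has 6 at row 1, column 4; remove that cell from P, ejecting 4. So w(6) = 4. P is now [[1, 2, 3], [5, 6]].
Step i=5: Q has 5 at row 2, column 2; remove 6 from row 2 of P and reverse-bump: 6 enters row 1 and ejects 3. So w(5) = 3. P is now [[1, 2, 6], [5]].
Step i=4: Q has 4 at row 2, column 1; remove 5 from row 2 of P and reverse-bump: 5 enters row 1 and ejects 2. So w(4) = 2. P is now [[1, 5, 6]].
Step i=3: Q has 3 at row 1, column 3; remove that cell from P, ejecting 6. So w(3) = 6. P is now [[1, 5]].
Step i=2: Q has 2 at row 1, column 2; remove that cell from P, ejecting 5. So w(2) = 5. P is now [[1]].
Step i=1: Q has 1 at row 1, column 1; remove that cell from P, ejecting 1. So w(1) = 1. P is now [].

So w = 1 5 6 2 3 4.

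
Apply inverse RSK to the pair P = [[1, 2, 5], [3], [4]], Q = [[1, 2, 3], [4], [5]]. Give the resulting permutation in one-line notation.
Reverse the RSK construction: for i from n down to 1, find the cell of Q containing i, remove the entry at that cell from P, and reverse-bump it up through P; the value ejected from row 1 is w(i).

Step i=5: Q has 5 at row 3, column 1; remove 4 from row 3 of P and reverse-bump: 4 enters row 2 and ejects 3; 3 enters row 1 and ejects 2. So w(5) = 2. P is now [[1, 3, 5], [4]].
Step i=4: Q has 4 at row 2, column 1; remove 4 from row 2 of P and reverse-bump: 4 enters row 1 and ejects 3. So w(4) = 3. P is now [[1, 4, 5]].
Step i=3: Q has 3 at row 1, column 3; remove that cell from P, ejecting 5. So w(3) = 5. P is now [[1, 4]].
Step i=2: Q has 2 at row 1, column 2; remove that cell from P, ejecting 4. So w(2) = 4. P is now [[1]].
Step i=1: Q has 1 at row 1, column 1; remove that cell from P, ejecting 1. So w(1) = 1. P is now [].

So w = 1 4 5 3 2.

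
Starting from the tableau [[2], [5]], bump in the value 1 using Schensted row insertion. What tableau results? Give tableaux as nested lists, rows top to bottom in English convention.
In row 1, 1 replaces 2 (the leftmost entry greater than 1); 2 is bumped to row 2. In row 2, 2 replaces 5 (the leftmost entry greater than 2); 5 is bumped to row 3. 5 starts a new row 3. The new tableau is [[1], [2], [5]].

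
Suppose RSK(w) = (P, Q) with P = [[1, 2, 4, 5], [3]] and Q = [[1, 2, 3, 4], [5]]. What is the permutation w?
Reverse the RSK construction: for i from n down to 1, find the cell of Q containing i, remove the entry at that cell from P, and reverse-bump it up through P; the value ejected from row 1 is w(i).

Step i=5: Q has 5 at row 2, column 1; remove 3 from row 2 of P and reverse-bump: 3 enters row 1 and ejects 2. So w(5) = 2. P is now [[1, 3, 4, 5]].
Step i=4: Q has 4 at row 1, column 4; remove that cell from P, ejecting 5. So w(4) = 5. P is now [[1, 3, 4]].
Step i=3: Q has 3 at row 1, column 3; remove that cell from P, ejecting 4. So w(3) = 4. P is now [[1, 3]].
Step i=2: Q has 2 at row 1, column 2; remove that cell from P, ejecting 3. So w(2) = 3. P is now [[1]].
Step i=1: Q has 1 at row 1, column 1; remove that cell from P, ejecting 1. So w(1) = 1. P is now [].

So w = 1 3 4 5 2.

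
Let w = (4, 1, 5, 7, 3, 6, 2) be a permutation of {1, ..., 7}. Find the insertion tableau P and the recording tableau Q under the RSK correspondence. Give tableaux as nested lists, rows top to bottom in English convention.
P = [[1, 2, 6], [3, 5, 7], [4]], Q = [[1, 3, 4], [2, 5, 6], [7]]

Insert each entry of the permutation into P by Schensted row insertion, recording in Q the position of each new cell.

Insert 4: appended to row 1. P = [[4]].
Insert 1: 1 bumps 4 from row 1; 4 starts row 2. P = [[1], [4]].
Insert 5: appended to row 1. P = [[1, 5], [4]].
Insert 7: appended to row 1. P = [[1, 5, 7], [4]].
Insert 3: 3 bumps 5 from row 1; 5 appends to row 2. P = [[1, 3, 7], [4, 5]].
Insert 6: 6 bumps 7 from row 1; 7 appends to row 2. P = [[1, 3, 6], [4, 5, 7]].
Insert 2: 2 bumps 3 from row 1; 3 bumps 4 from row 2; 4 starts row 3. P = [[1, 2, 6], [3, 5, 7], [4]].

So P = [[1, 2, 6], [3, 5, 7], [4]], Q = [[1, 3, 4], [2, 5, 6], [7]].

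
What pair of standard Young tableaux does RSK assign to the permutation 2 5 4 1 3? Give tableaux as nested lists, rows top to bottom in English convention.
P = [[1, 3], [2, 4], [5]], Q = [[1, 2], [3, 5], [4]]

Insert each entry of the permutation into P by Schensted row insertion, recording in Q the position of each new cell.

Insert 2: appended to row 1. P = [[2]].
Insert 5: appended to row 1. P = [[2, 5]].
Insert 4: 4 bumps 5 from row 1; 5 starts row 2. P = [[2, 4], [5]].
Insert 1: 1 bumps 2 from row 1; 2 bumps 5 from row 2; 5 starts row 3. P = [[1, 4], [2], [5]].
Insert 3: 3 bumps 4 from row 1; 4 appends to row 2. P = [[1, 3], [2, 4], [5]].

So P = [[1, 3], [2, 4], [5]], Q = [[1, 2], [3, 5], [4]].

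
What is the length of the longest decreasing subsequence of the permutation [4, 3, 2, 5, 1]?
4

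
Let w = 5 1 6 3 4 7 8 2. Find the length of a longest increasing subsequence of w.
5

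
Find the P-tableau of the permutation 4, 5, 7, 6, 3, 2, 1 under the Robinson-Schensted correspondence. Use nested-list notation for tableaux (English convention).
P = [[1, 5, 6], [2], [3], [4], [7]]

Insert 4: appended to row 1. P = [[4]].
Insert 5: appended to row 1. P = [[4, 5]].
Insert 7: appended to row 1. P = [[4, 5, 7]].
Insert 6: 6 bumps 7 from row 1; 7 starts row 2. P = [[4, 5, 6], [7]].
Insert 3: 3 bumps 4 from row 1; 4 bumps 7 from row 2; 7 starts row 3. P = [[3, 5, 6], [4], [7]].
Insert 2: 2 bumps 3 from row 1; 3 bumps 4 from row 2; 4 bumps 7 from row 3; 7 starts row 4. P = [[2, 5, 6], [3], [4], [7]].
Insert 1: 1 bumps 2 from row 1; 2 bumps 3 from row 2; 3 bumps 4 from row 3; 4 bumps 7 from row 4; 7 starts row 5. P = [[1, 5, 6], [2], [3], [4], [7]].

So P = [[1, 5, 6], [2], [3], [4], [7]].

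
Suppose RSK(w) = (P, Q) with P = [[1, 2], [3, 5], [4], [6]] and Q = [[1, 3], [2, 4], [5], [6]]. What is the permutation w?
Reverse the RSK construction: for i from n down to 1, find the cell of Q containing i, remove the entry at that cell from P, and reverse-bump it up through P; the value ejected from row 1 is w(i).

Step i=6: Q has 6 at row 4, column 1; remove 6 from row 4 of P and reverse-bump: 6 enters row 3 and ejects 4; 4 enters row 2 and ejects 3; 3 enters row 1 and ejects 2. So w(6) = 2. P is now [[1, 3], [4, 5], [6]].
Step i=5: Q has 5 at row 3, column 1; remove 6 from row 3 of P and reverse-bump: 6 enters row 2 and ejects 5; 5 enters row 1 and ejects 3. So w(5) = 3. P is now [[1, 5], [4, 6]].
Step i=4: Q has 4 at row 2, column 2; remove 6 from row 2 of P and reverse-bump: 6 enters row 1 and ejects 5. So w(4) = 5. P is now [[1, 6], [4]].
Step i=3: Q has 3 at row 1, column 2; remove that cell from P, ejecting 6. So w(3) = 6. P is now [[1], [4]].
Step i=2: Q has 2 at row 2, column 1; remove 4 from row 2 of P and reverse-bump: 4 enters row 1 and ejects 1. So w(2) = 1. P is now [[4]].
Step i=1: Q has 1 at row 1, column 1; remove that cell from P, ejecting 4. So w(1) = 4. P is now [].

So w = 4 1 6 5 3 2.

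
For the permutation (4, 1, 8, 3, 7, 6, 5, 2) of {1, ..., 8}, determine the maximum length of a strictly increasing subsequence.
3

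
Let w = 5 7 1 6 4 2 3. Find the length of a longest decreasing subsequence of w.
4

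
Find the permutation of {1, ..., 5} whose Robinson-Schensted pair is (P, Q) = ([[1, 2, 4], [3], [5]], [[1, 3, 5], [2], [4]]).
Reverse the RSK construction: for i from n down to 1, find the cell of Q containing i, remove the entry at that cell from P, and reverse-bump it up through P; the value ejected from row 1 is w(i).

Step i=5: Q has 5 at row 1, column 3; remove that cell from P, ejecting 4. So w(5) = 4. P is now [[1, 2], [3], [5]].
Step i=4: Q has 4 at row 3, column 1; remove 5 from row 3 of P and reverse-bump: 5 enters row 2 and ejects 3; 3 enters row 1 and ejects 2. So w(4) = 2. P is now [[1, 3], [5]].
Step i=3: Q has 3 at row 1, column 2; remove that cell from P, ejecting 3. So w(3) = 3. P is now [[1], [5]].
Step i=2: Q has 2 at row 2, column 1; remove 5 from row 2 of P and reverse-bump: 5 enters row 1 and ejects 1. So w(2) = 1. P is now [[5]].
Step i=1: Q has 1 at row 1, column 1; remove that cell from P, ejecting 5. So w(1) = 5. P is now [].

So w = 5 1 3 2 4.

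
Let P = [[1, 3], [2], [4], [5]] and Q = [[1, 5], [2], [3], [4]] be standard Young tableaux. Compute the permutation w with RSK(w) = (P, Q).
5 4 2 1 3

Reverse the RSK construction: for i from n down to 1, find the cell of Q containing i, remove the entry at that cell from P, and reverse-bump it up through P; the value ejected from row 1 is w(i).

Step i=5: Q has 5 at row 1, column 2; remove that cell from P, ejecting 3. So w(5) = 3. P is now [[1], [2], [4], [5]].
Step i=4: Q has 4 at row 4, column 1; remove 5 from row 4 of P and reverse-bump: 5 enters row 3 and ejects 4; 4 enters row 2 and ejects 2; 2 enters row 1 and ejects 1. So w(4) = 1. P is now [[2], [4], [5]].
Step i=3: Q has 3 at row 3, column 1; remove 5 from row 3 of P and reverse-bump: 5 enters row 2 and ejects 4; 4 enters row 1 and ejects 2. So w(3) = 2. P is now [[4], [5]].
Step i=2: Q has 2 at row 2, column 1; remove 5 from row 2 of P and reverse-bump: 5 enters row 1 and ejects 4. So w(2) = 4. P is now [[5]].
Step i=1: Q has 1 at row 1, column 1; remove that cell from P, ejecting 5. So w(1) = 5. P is now [].

So w = 5 4 2 1 3.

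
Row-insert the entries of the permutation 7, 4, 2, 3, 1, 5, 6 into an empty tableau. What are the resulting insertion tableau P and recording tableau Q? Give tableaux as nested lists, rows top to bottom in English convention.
P = [[1, 3, 5, 6], [2], [4], [7]], Q = [[1, 4, 6, 7], [2], [3], [5]]

Insert each entry of the permutation into P by Schensted row insertion, recording in Q the position of each new cell.

Insert 7: appended to row 1. P = [[7]].
Insert 4: 4 bumps 7 from row 1; 7 starts row 2. P = [[4], [7]].
Insert 2: 2 bumps 4 from row 1; 4 bumps 7 from row 2; 7 starts row 3. P = [[2], [4], [7]].
Insert 3: appended to row 1. P = [[2, 3], [4], [7]].
Insert 1: 1 bumps 2 from row 1; 2 bumps 4 from row 2; 4 bumps 7 from row 3; 7 starts row 4. P = [[1, 3], [2], [4], [7]].
Insert 5: appended to row 1. P = [[1, 3, 5], [2], [4], [7]].
Insert 6: appended to row 1. P = [[1, 3, 5, 6], [2], [4], [7]].

So P = [[1, 3, 5, 6], [2], [4], [7]], Q = [[1, 4, 6, 7], [2], [3], [5]].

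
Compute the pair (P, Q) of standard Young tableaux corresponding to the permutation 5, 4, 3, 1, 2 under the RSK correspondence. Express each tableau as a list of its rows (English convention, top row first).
P = [[1, 2], [3], [4], [5]], Q = [[1, 5], [2], [3], [4]]

Insert each entry of the permutation into P by Schensted row insertion, recording in Q the position of each new cell.

Insert 5: appended to row 1. P = [[5]], Q = [[1]].
Insert 4: 4 bumps 5 from row 1; 5 starts row 2. P = [[4], [5]], Q = [[1], [2]].
Insert 3: 3 bumps 4 from row 1; 4 bumps 5 from row 2; 5 starts row 3. P = [[3], [4], [5]], Q = [[1], [2], [3]].
Insert 1: 1 bumps 3 from row 1; 3 bumps 4 from row 2; 4 bumps 5 from row 3; 5 starts row 4. P = [[1], [3], [4], [5]], Q = [[1], [2], [3], [4]].
Insert 2: appended to row 1. P = [[1, 2], [3], [4], [5]], Q = [[1, 5], [2], [3], [4]].

So P = [[1, 2], [3], [4], [5]], Q = [[1, 5], [2], [3], [4]].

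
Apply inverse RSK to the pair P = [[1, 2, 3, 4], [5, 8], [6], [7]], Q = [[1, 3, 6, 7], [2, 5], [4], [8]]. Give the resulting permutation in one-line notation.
7 6 8 1 2 3 5 4

Reverse the RSK construction: for i from n down to 1, find the cell of Q containing i, remove the entry at that cell from P, and reverse-bump it up through P; the value ejected from row 1 is w(i).

Step i=8: Q has 8 at row 4, column 1; remove 7 from row 4 of P and reverse-bump: 7 enters row 3 and ejects 6; 6 enters row 2 and ejects 5; 5 enters row 1 and ejects 4. So w(8) = 4. P is now [[1, 2, 3, 5], [6, 8], [7]].
Step i=7: Q has 7 at row 1, column 4; remove that cell from P, ejecting 5. So w(7) = 5. P is now [[1, 2, 3], [6, 8], [7]].
Step i=6: Q has 6 at row 1, column 3; remove that cell from P, ejecting 3. So w(6) = 3. P is now [[1, 2], [6, 8], [7]].
Step i=5: Q has 5 at row 2, column 2; remove 8 from row 2 of P and reverse-bump: 8 enters row 1 and ejects 2. So w(5) = 2. P is now [[1, 8], [6], [7]].
Step i=4: Q has 4 at row 3, column 1; remove 7 from row 3 of P and reverse-bump: 7 enters row 2 and ejects 6; 6 enters row 1 and ejects 1. So w(4) = 1. P is now [[6, 8], [7]].
Step i=3: Q has 3 at row 1, column 2; remove that cell from P, ejecting 8. So w(3) = 8. P is now [[6], [7]].
Step i=2: Q has 2 at row 2, column 1; remove 7 from row 2 of P and reverse-bump: 7 enters row 1 and ejects 6. So w(2) = 6. P is now [[7]].
Step i=1: Q has 1 at row 1, column 1; remove that cell from P, ejecting 7. So w(1) = 7. P is now [].

So w = 7 6 8 1 2 3 5 4.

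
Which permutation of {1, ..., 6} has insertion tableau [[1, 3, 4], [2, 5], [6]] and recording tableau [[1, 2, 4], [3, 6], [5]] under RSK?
Reverse the RSK construction: for i from n down to 1, find the cell of Q containing i, remove the entry at that cell from P, and reverse-bump it up through P; the value ejected from row 1 is w(i).

Step i=6: Q has 6 at row 2, column 2; remove 5 from row 2 of P and reverse-bump: 5 enters row 1 and ejects 4. So w(6) = 4. P is now [[1, 3, 5], [2], [6]].
Step i=5: Q has 5 at row 3, column 1; remove 6 from row 3 of P and reverse-bump: 6 enters row 2 and ejects 2; 2 enters row 1 and ejects 1. So w(5) = 1. P is now [[2, 3, 5], [6]].
Step i=4: Q has 4 at row 1, column 3; remove that cell from P, ejecting 5. So w(4) = 5. P is now [[2, 3], [6]].
Step i=3: Q has 3 at row 2, column 1; remove 6 from row 2 of P and reverse-bump: 6 enters row 1 and ejects 3. So w(3) = 3. P is now [[2, 6]].
Step i=2: Q has 2 at row 1, column 2; remove that cell from P, ejecting 6. So w(2) = 6. P is now [[2]].
Step i=1: Q has 1 at row 1, column 1; remove that cell from P, ejecting 2. So w(1) = 2. P is now [].

So w = 2 6 3 5 1 4.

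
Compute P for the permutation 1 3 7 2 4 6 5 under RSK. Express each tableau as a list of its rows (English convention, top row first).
P = [[1, 2, 4, 5], [3, 6], [7]]

Insert 1: appended to row 1. P = [[1]].
Insert 3: appended to row 1. P = [[1, 3]].
Insert 7: appended to row 1. P = [[1, 3, 7]].
Insert 2: 2 bumps 3 from row 1; 3 starts row 2. P = [[1, 2, 7], [3]].
Insert 4: 4 bumps 7 from row 1; 7 appends to row 2. P = [[1, 2, 4], [3, 7]].
Insert 6: appended to row 1. P = [[1, 2, 4, 6], [3, 7]].
Insert 5: 5 bumps 6 from row 1; 6 bumps 7 from row 2; 7 starts row 3. P = [[1, 2, 4, 5], [3, 6], [7]].

So P = [[1, 2, 4, 5], [3, 6], [7]].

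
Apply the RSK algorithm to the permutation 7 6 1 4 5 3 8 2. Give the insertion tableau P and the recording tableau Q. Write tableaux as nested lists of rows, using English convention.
P = [[1, 2, 5, 8], [3], [4], [6], [7]], Q = [[1, 4, 5, 7], [2], [3], [6], [8]]

Insert each entry of the permutation into P by Schensted row insertion, recording in Q the position of each new cell.

Insert 7: appended to row 1. P = [[7]], Q = [[1]].
Insert 6: 6 bumps 7 from row 1; 7 starts row 2. P = [[6], [7]], Q = [[1], [2]].
Insert 1: 1 bumps 6 from row 1; 6 bumps 7 from row 2; 7 starts row 3. P = [[1], [6], [7]], Q = [[1], [2], [3]].
Insert 4: appended to row 1. P = [[1, 4], [6], [7]], Q = [[1, 4], [2], [3]].
Insert 5: appended to row 1. P = [[1, 4, 5], [6], [7]], Q = [[1, 4, 5], [2], [3]].
Insert 3: 3 bumps 4 from row 1; 4 bumps 6 from row 2; 6 bumps 7 from row 3; 7 starts row 4. P = [[1, 3, 5], [4], [6], [7]], Q = [[1, 4, 5], [2], [3], [6]].
Insert 8: appended to row 1. P = [[1, 3, 5, 8], [4], [6], [7]], Q = [[1, 4, 5, 7], [2], [3], [6]].
Insert 2: 2 bumps 3 from row 1; 3 bumps 4 from row 2; 4 bumps 6 from row 3; 6 bumps 7 from row 4; 7 starts row 5. P = [[1, 2, 5, 8], [3], [4], [6], [7]], Q = [[1, 4, 5, 7], [2], [3], [6], [8]].

So P = [[1, 2, 5, 8], [3], [4], [6], [7]], Q = [[1, 4, 5, 7], [2], [3], [6], [8]].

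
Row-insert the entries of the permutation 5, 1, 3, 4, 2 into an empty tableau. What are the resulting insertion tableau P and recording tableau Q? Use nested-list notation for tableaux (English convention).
P = [[1, 2, 4], [3], [5]], Q = [[1, 3, 4], [2], [5]]

Insert each entry of the permutation into P by Schensted row insertion, recording in Q the position of each new cell.

Insert 5: appended to row 1. P = [[5]].
Insert 1: 1 bumps 5 from row 1; 5 starts row 2. P = [[1], [5]].
Insert 3: appended to row 1. P = [[1, 3], [5]].
Insert 4: appended to row 1. P = [[1, 3, 4], [5]].
Insert 2: 2 bumps 3 from row 1; 3 bumps 5 from row 2; 5 starts row 3. P = [[1, 2, 4], [3], [5]].

So P = [[1, 2, 4], [3], [5]], Q = [[1, 3, 4], [2], [5]].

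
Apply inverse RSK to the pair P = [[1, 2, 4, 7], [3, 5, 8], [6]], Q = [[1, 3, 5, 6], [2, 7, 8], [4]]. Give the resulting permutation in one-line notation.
6 1 3 2 5 8 4 7

Reverse the RSK construction: for i from n down to 1, find the cell of Q containing i, remove the entry at that cell from P, and reverse-bump it up through P; the value ejected from row 1 is w(i).

Step i=8: Q has 8 at row 2, column 3; remove 8 from row 2 of P and reverse-bump: 8 enters row 1 and ejects 7. So w(8) = 7. P is now [[1, 2, 4, 8], [3, 5], [6]].
Step i=7: Q has 7 at row 2, column 2; remove 5 from row 2 of P and reverse-bump: 5 enters row 1 and ejects 4. So w(7) = 4. P is now [[1, 2, 5, 8], [3], [6]].
Step i=6: Q has 6 at row 1, column 4; remove that cell from P, ejecting 8. So w(6) = 8. P is now [[1, 2, 5], [3], [6]].
Step i=5: Q has 5 at row 1, column 3; remove that cell from P, ejecting 5. So w(5) = 5. P is now [[1, 2], [3], [6]].
Step i=4: Q has 4 at row 3, column 1; remove 6 from row 3 of P and reverse-bump: 6 enters row 2 and ejects 3; 3 enters row 1 and ejects 2. So w(4) = 2. P is now [[1, 3], [6]].
Step i=3: Q has 3 at row 1, column 2; remove that cell from P, ejecting 3. So w(3) = 3. P is now [[1], [6]].
Step i=2: Q has 2 at row 2, column 1; remove 6 from row 2 of P and reverse-bump: 6 enters row 1 and ejects 1. So w(2) = 1. P is now [[6]].
Step i=1: Q has 1 at row 1, column 1; remove that cell from P, ejecting 6. So w(1) = 6. P is now [].

So w = 6 1 3 2 5 8 4 7.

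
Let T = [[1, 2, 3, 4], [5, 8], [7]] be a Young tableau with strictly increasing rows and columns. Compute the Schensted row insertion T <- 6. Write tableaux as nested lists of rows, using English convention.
6 is larger than every entry of row 1, so it is appended to row 1. The new tableau is [[1, 2, 3, 4, 6], [5, 8], [7]].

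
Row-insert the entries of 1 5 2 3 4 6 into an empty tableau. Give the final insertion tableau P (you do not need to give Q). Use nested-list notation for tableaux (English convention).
Insert 1: appended to row 1. P = [[1]].
Insert 5: appended to row 1. P = [[1, 5]].
Insert 2: 2 bumps 5 from row 1; 5 starts row 2. P = [[1, 2], [5]].
Insert 3: appended to row 1. P = [[1, 2, 3], [5]].
Insert 4: appended to row 1. P = [[1, 2, 3, 4], [5]].
Insert 6: appended to row 1. P = [[1, 2, 3, 4, 6], [5]].

So P = [[1, 2, 3, 4, 6], [5]].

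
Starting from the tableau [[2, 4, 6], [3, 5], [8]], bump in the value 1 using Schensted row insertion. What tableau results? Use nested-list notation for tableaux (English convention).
In row 1, 1 replaces 2 (the leftmost entry greater than 1); 2 is bumped to row 2. In row 2, 2 replaces 3 (the leftmost entry greater than 2); 3 is bumped to row 3. In row 3, 3 replaces 8 (the leftmost entry greater than 3); 8 is bumped to row 4. 8 starts a new row 4. The new tableau is [[1, 4, 6], [2, 5], [3], [8]].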